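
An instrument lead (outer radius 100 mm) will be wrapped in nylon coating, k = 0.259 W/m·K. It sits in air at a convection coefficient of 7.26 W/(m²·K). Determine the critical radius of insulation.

For a cylinder r_cr = k/h = 0.259/7.26
r_cr = 35.7 mm; since the bare radius (100 mm) is above r_cr, any added insulation will reduce heat loss.

r_cr ≈ 35.7 mm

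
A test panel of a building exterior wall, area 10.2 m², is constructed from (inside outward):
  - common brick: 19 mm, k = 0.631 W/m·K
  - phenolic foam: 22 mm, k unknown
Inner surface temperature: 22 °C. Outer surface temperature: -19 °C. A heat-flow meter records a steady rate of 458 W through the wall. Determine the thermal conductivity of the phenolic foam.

k ≈ 0.0249 W/(m·K)

Series thermal resistances:
R_common brick = L/(kA) = 0.019/(0.631×10.2) = 0.002952 K/W
Sum of known resistances R_other = 0.002952 K/W
Total R = ΔT/Q = 41/458 = 0.08952 K/W
R_phenolic foam = R_total − R_other = 0.08657 K/W
k = L/(R·A) = 0.022/(0.08657×10.2)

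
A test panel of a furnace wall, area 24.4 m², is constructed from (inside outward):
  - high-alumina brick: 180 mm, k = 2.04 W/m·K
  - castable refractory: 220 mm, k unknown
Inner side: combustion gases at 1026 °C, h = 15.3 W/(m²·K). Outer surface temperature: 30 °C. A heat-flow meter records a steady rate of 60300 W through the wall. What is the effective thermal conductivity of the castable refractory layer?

Using the resistance-network approach (series):
R_inner film = 1/(h_i·A) = 1/(15.3×24.4) = 0.002679 K/W
R_high-alumina brick = L/(kA) = 0.18/(2.04×24.4) = 0.003616 K/W
Sum of known resistances R_other = 0.006295 K/W
Total R = ΔT/Q = 996/60300 = 0.01652 K/W
R_castable refractory = R_total − R_other = 0.01022 K/W
k = L/(R·A) = 0.22/(0.01022×24.4)

k ≈ 0.882 W/(m·K)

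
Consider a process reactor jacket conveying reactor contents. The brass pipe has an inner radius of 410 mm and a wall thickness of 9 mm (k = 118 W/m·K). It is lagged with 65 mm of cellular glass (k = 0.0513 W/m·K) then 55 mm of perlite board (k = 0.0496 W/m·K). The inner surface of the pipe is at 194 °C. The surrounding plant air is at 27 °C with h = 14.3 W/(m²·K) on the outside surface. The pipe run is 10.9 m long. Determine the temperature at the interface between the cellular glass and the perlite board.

T ≈ 102 °C

For a radial system each layer contributes R = ln(r_out/r_in)/(2πkL); films add R = 1/(hA).
R_brass pipe wall = ln(419/410)/(2π×118×10.9) = 2.687×10^-6 K/W
R_cellular glass = ln(484/419)/(2π×0.0513×10.9) = 0.04105 K/W
R_perlite board = ln(539/484)/(2π×0.0496×10.9) = 0.03168 K/W
R_outer film = 1/(h_o·2πr_oL) = 1/(14.3×2π×0.539×10.9) = 0.001894 K/W
R_total = 0.07463 K/W
Q = ΔT/R_total = 167/0.07463
Q = 2240 W
T_interface = T_inner − Q·ΣR(inner→interface) = 194 − 2240×0.04105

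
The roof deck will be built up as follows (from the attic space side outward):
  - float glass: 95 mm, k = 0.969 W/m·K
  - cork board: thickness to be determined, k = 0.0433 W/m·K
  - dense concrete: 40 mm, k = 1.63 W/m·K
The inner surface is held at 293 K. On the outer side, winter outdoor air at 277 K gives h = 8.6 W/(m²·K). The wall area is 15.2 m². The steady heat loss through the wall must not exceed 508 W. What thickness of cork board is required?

L ≈ 10.4 mm

Series thermal resistances:
R_float glass = L/(kA) = 0.095/(0.969×15.2) = 0.00645 K/W
R_dense concrete = L/(kA) = 0.04/(1.63×15.2) = 0.001614 K/W
R_outer film = 1/(h_o·A) = 1/(8.6×15.2) = 0.00765 K/W
Sum of the known resistances R_other = 0.01571 K/W
Required total resistance R_tot = ΔT/Q_allow = 16/508 = 0.0315 K/W
R_cork board = R_tot − R_other = 0.01578 K/W
L = R·k·A = 0.01578×0.0433×15.2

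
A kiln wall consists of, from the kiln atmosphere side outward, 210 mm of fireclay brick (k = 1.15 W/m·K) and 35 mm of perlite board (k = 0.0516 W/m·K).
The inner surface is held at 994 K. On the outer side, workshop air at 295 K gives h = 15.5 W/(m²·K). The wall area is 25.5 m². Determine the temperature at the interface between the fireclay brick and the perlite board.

Model the wall as resistances in series:
R_fireclay brick = L/(kA) = 0.21/(1.15×25.5) = 0.007161 K/W
R_perlite board = L/(kA) = 0.035/(0.0516×25.5) = 0.0266 K/W
R_outer film = 1/(h_o·A) = 1/(15.5×25.5) = 0.00253 K/W
R_total = 0.03629 K/W;  Q = ΔT/R_total = 699/0.03629 = 19260 W
T_interface = T_inner − Q·ΣR(inner→interface) = 994 − 19300×0.007161

T ≈ 856 K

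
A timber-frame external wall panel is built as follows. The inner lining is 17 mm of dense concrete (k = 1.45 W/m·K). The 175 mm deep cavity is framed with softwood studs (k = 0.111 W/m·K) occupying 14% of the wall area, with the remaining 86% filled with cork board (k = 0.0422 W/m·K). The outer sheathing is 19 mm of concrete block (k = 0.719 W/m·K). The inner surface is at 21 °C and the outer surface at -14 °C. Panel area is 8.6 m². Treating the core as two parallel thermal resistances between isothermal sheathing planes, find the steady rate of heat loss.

Q ≈ 88.2 W

Sheathing layers in series; stud and cavity paths in parallel between them.
R_inner = 0.017/(1.45×8.6) = 0.001363 K/W
R_stud  = 0.175/(0.111×0.14×8.6) = 1.309 K/W
R_cav   = 0.175/(0.0422×0.86×8.6) = 0.5607 K/W
1/R_core = 1/R_stud + 1/R_cav → R_core = 0.3926 K/W
R_outer = 0.019/(0.719×8.6) = 0.003073 K/W
R_total = 0.397 K/W
Q = ΔT/R_total = 35/0.397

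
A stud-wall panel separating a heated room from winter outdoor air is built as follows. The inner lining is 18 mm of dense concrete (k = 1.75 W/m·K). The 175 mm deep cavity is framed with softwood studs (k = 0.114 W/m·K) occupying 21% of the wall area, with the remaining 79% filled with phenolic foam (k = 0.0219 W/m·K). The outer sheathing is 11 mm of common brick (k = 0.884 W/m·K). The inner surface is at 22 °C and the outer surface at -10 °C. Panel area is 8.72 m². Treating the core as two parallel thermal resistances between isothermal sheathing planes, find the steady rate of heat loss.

Sheathing layers in series; stud and cavity paths in parallel between them.
R_inner = 0.018/(1.75×8.72) = 0.00118 K/W
R_stud  = 0.175/(0.114×0.21×8.72) = 0.8383 K/W
R_cav   = 0.175/(0.0219×0.79×8.72) = 1.16 K/W
1/R_core = 1/R_stud + 1/R_cav → R_core = 0.4866 K/W
R_outer = 0.011/(0.884×8.72) = 0.001427 K/W
R_total = 0.4892 K/W
Q = ΔT/R_total = 32/0.4892

Q ≈ 65.4 W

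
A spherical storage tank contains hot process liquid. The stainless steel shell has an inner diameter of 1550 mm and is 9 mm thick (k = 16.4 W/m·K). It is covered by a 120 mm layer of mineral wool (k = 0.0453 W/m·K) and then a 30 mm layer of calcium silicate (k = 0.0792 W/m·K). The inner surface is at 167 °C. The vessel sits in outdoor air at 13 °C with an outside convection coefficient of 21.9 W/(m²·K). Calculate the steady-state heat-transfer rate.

For a spherical shell R = (1/r₁ − 1/r₂)/(4πk); film R = 1/(h·4πr²). In series:
R_stainless steel shell = (1/0.775 − 1/0.784)/(4π×16.4) = 7.187×10^-5 K/W
R_mineral wool = (1/0.784 − 1/0.904)/(4π×0.0453) = 0.2974 K/W
R_calcium silicate = (1/0.904 − 1/0.934)/(4π×0.0792) = 0.0357 K/W
R_outer film = 1/(h·4πr_o²) = 1/(21.9×4π×0.934²) = 0.004165 K/W
R_total = 0.3374 K/W
Q = ΔT/R_total = 154/0.3374

Q ≈ 456 W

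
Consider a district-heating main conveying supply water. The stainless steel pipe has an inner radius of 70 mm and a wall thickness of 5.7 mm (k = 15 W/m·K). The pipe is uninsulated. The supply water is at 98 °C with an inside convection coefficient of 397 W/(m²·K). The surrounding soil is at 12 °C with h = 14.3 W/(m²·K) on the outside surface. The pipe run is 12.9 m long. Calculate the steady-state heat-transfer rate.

Q ≈ 7220 W

For a radial system each layer contributes R = ln(r_out/r_in)/(2πkL); films add R = 1/(hA).
R_inner film = 1/(h_i·2πr₁L) = 1/(397×2π×0.07×12.9) = 4.44×10^-4 K/W
R_stainless steel pipe wall = ln(75.7/70)/(2π×15×12.9) = 6.439×10^-5 K/W
R_outer film = 1/(h_o·2πr_oL) = 1/(14.3×2π×0.0757×12.9) = 0.0114 K/W
R_total = 0.01191 K/W
Q = ΔT/R_total = 86/0.01191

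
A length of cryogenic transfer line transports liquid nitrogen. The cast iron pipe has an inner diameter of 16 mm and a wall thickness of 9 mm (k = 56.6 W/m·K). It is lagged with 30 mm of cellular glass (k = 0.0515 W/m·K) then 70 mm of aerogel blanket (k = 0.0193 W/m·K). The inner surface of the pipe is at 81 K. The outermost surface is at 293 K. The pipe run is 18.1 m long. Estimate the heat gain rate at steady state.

Radial resistances (cylindrical: R_cond = ln(r_o/r_i)/(2πkL), R_conv = 1/(h·2πrL)):
R_cast iron pipe wall = ln(17/8)/(2π×56.6×18.1) = 1.171×10^-4 K/W
R_cellular glass = ln(47/17)/(2π×0.0515×18.1) = 0.1736 K/W
R_aerogel blanket = ln(117/47)/(2π×0.0193×18.1) = 0.4155 K/W
R_total = 0.5893 K/W
Q = ΔT/R_total = 212/0.5893

Q ≈ 360 W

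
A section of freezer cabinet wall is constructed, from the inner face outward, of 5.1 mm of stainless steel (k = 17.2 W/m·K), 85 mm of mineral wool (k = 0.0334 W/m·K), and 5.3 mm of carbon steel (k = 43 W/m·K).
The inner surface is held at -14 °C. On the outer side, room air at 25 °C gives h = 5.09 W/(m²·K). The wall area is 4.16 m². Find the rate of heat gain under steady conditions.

Using the resistance-network approach (series):
R_stainless steel = L/(kA) = 0.0051/(17.2×4.16) = 7.128×10^-5 K/W
R_mineral wool = L/(kA) = 0.085/(0.0334×4.16) = 0.6118 K/W
R_carbon steel = L/(kA) = 0.0053/(43×4.16) = 2.963×10^-5 K/W
R_outer film = 1/(h_o·A) = 1/(5.09×4.16) = 0.04723 K/W
R_total = 0.6591 K/W
Q = ΔT / R_total = 39 / 0.6591

Q ≈ 59.2 W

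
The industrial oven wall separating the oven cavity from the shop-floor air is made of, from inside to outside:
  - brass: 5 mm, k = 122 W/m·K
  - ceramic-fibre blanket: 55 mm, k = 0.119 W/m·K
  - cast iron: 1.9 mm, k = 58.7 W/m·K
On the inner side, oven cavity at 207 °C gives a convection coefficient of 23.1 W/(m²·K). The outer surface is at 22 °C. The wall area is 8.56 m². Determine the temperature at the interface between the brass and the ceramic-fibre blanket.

Treating each layer as a thermal resistance in series:
R_inner film = 1/(h_i·A) = 1/(23.1×8.56) = 0.005057 K/W
R_brass = L/(kA) = 0.005/(122×8.56) = 4.788×10^-6 K/W
R_ceramic-fibre blanket = L/(kA) = 0.055/(0.119×8.56) = 0.05399 K/W
R_cast iron = L/(kA) = 0.0019/(58.7×8.56) = 3.781×10^-6 K/W
R_total = 0.05906 K/W;  Q = ΔT/R_total = 185/0.05906 = 3132 W
T_interface = T_inner − Q·ΣR(inner→interface) = 207 − 3130×0.005062

T ≈ 191 °C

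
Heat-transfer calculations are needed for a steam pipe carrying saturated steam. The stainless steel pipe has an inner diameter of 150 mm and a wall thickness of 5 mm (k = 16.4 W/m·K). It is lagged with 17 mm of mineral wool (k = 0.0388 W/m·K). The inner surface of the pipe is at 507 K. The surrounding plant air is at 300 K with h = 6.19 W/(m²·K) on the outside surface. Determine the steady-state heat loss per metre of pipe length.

For a radial system each layer contributes R = ln(r_out/r_in)/(2πkL); films add R = 1/(hA).
R_stainless steel pipe wall = ln(80/75)/(2π×16.4×1) = 6.263×10^-4 K/W
R_mineral wool = ln(97/80)/(2π×0.0388×1) = 0.7904 K/W
R_outer film = 1/(h_o·2πr_oL) = 1/(6.19×2π×0.097×1) = 0.2651 K/W
R_total = 1.056 K/W
Q = ΔT/R_total = 207/1.056

q′ ≈ 196 W/m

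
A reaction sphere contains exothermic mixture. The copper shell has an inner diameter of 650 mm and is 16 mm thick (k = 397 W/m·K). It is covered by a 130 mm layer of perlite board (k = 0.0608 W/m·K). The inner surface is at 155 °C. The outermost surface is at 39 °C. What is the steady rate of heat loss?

Radial (spherical) resistances in series:
R_copper shell = (1/0.325 − 1/0.341)/(4π×397) = 2.894×10^-5 K/W
R_perlite board = (1/0.341 − 1/0.471)/(4π×0.0608) = 1.059 K/W
R_total = 1.059 K/W
Q = ΔT/R_total = 116/1.059

Q ≈ 109 W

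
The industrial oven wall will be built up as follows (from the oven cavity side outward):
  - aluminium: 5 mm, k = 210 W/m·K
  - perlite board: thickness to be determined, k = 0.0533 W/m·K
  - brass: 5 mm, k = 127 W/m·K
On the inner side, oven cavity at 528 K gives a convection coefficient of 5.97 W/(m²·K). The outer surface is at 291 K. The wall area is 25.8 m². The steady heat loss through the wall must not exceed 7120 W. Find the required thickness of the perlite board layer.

L ≈ 36.8 mm

Model the wall as resistances in series:
R_inner film = 1/(h_i·A) = 1/(5.97×25.8) = 0.006492 K/W
R_aluminium = L/(kA) = 0.005/(210×25.8) = 9.228×10^-7 K/W
R_brass = L/(kA) = 0.005/(127×25.8) = 1.526×10^-6 K/W
Sum of the known resistances R_other = 0.006495 K/W
Required total resistance R_tot = ΔT/Q_allow = 237/7120 = 0.03329 K/W
R_perlite board = R_tot − R_other = 0.02679 K/W
L = R·k·A = 0.02679×0.0533×25.8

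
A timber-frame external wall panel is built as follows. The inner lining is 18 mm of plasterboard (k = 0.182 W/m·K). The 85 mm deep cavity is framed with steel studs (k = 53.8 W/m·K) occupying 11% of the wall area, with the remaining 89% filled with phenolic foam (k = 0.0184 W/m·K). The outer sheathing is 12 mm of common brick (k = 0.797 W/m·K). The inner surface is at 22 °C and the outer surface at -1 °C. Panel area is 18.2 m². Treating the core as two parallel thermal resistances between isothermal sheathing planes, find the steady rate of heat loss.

Sheathing layers in series; stud and cavity paths in parallel between them.
R_inner = 0.018/(0.182×18.2) = 0.005434 K/W
R_stud  = 0.085/(53.8×0.11×18.2) = 7.892×10^-4 K/W
R_cav   = 0.085/(0.0184×0.89×18.2) = 0.2852 K/W
1/R_core = 1/R_stud + 1/R_cav → R_core = 7.87×10^-4 K/W
R_outer = 0.012/(0.797×18.2) = 8.273×10^-4 K/W
R_total = 0.007048 K/W
Q = ΔT/R_total = 23/0.007048

Q ≈ 3260 W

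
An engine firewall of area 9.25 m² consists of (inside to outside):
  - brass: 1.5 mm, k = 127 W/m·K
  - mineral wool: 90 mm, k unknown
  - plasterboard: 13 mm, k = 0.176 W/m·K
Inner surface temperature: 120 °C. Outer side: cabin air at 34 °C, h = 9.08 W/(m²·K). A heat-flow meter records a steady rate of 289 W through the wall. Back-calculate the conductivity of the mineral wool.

Thermal resistances in series:
R_brass = L/(kA) = 0.0015/(127×9.25) = 1.277×10^-6 K/W
R_plasterboard = L/(kA) = 0.013/(0.176×9.25) = 0.007985 K/W
R_outer film = 1/(h_o·A) = 1/(9.08×9.25) = 0.01191 K/W
Sum of known resistances R_other = 0.01989 K/W
Total R = ΔT/Q = 86/289 = 0.2976 K/W
R_mineral wool = R_total − R_other = 0.2777 K/W
k = L/(R·A) = 0.09/(0.2777×9.25)

k ≈ 0.035 W/(m·K)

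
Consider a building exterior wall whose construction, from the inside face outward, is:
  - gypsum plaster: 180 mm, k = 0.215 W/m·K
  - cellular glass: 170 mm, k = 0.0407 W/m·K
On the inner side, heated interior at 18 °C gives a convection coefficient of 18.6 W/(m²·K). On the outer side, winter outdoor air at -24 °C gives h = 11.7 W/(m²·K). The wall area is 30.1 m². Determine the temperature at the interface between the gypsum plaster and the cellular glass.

T ≈ 10.7 °C

Treating each layer as a thermal resistance in series:
R_inner film = 1/(h_i·A) = 1/(18.6×30.1) = 0.001786 K/W
R_gypsum plaster = L/(kA) = 0.18/(0.215×30.1) = 0.02781 K/W
R_cellular glass = L/(kA) = 0.17/(0.0407×30.1) = 0.1388 K/W
R_outer film = 1/(h_o·A) = 1/(11.7×30.1) = 0.00284 K/W
R_total = 0.1712 K/W;  Q = ΔT/R_total = 42/0.1712 = 245.3 W
T_interface = T_inner − Q·ΣR(inner→interface) = 18 − 245×0.0296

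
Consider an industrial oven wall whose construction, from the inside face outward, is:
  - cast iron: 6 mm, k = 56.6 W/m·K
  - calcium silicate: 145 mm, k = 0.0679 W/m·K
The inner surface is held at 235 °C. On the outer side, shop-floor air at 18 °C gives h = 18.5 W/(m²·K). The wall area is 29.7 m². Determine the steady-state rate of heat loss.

Q ≈ 2940 W

Model the wall as resistances in series:
R_cast iron = L/(kA) = 0.006/(56.6×29.7) = 3.569×10^-6 K/W
R_calcium silicate = L/(kA) = 0.145/(0.0679×29.7) = 0.0719 K/W
R_outer film = 1/(h_o·A) = 1/(18.5×29.7) = 0.00182 K/W
R_total = 0.07373 K/W
Q = ΔT / R_total = 217 / 0.07373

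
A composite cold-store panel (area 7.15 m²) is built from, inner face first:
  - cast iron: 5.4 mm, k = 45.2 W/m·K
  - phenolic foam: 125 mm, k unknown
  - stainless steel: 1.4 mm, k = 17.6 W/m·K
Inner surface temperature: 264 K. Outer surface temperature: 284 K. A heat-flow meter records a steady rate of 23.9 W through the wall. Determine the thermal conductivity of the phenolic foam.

k ≈ 0.0209 W/(m·K)

Using the resistance-network approach (series):
R_cast iron = L/(kA) = 0.0054/(45.2×7.15) = 1.671×10^-5 K/W
R_stainless steel = L/(kA) = 0.0014/(17.6×7.15) = 1.113×10^-5 K/W
Sum of known resistances R_other = 2.783×10^-5 K/W
Total R = ΔT/Q = 20/23.9 = 0.8368 K/W
R_phenolic foam = R_total − R_other = 0.8368 K/W
k = L/(R·A) = 0.125/(0.8368×7.15)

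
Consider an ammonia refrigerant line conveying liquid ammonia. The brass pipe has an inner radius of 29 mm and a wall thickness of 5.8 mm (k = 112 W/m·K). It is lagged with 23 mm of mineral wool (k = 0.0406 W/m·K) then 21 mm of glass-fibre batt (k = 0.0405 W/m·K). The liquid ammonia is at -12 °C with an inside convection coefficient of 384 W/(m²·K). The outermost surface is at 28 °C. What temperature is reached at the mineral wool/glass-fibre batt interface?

Radial resistances (cylindrical: R_cond = ln(r_o/r_i)/(2πkL), R_conv = 1/(h·2πrL)):
R_inner film = 1/(h_i·2πr₁L) = 1/(384×2π×0.029×1) = 0.01429 K/W
R_brass pipe wall = ln(34.8/29)/(2π×112×1) = 2.591×10^-4 K/W
R_mineral wool = ln(57.8/34.8)/(2π×0.0406×1) = 1.989 K/W
R_glass-fibre batt = ln(78.8/57.8)/(2π×0.0405×1) = 1.218 K/W
R_total = 3.221 K/W
Q = ΔT/R_total = 40/3.221
Q = 12.4 W/m
T_interface = T_inner + Q·ΣR(inner→interface) = -12 + 12.4×2.003

T ≈ 12.9 °C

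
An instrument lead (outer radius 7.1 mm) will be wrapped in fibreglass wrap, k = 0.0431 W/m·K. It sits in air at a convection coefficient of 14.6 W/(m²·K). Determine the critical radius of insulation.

For a cylinder r_cr = k/h = 0.0431/14.6
r_cr = 2.95 mm; since the bare radius (7.1 mm) is above r_cr, any added insulation will reduce heat loss.

r_cr ≈ 2.95 mm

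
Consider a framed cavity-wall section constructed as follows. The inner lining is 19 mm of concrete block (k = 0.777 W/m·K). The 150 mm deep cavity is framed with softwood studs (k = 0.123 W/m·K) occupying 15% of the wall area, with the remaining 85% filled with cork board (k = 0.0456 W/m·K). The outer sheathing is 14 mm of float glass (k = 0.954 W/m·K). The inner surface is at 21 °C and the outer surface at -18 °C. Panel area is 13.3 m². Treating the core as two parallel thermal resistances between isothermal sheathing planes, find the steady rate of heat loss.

Q ≈ 195 W

Sheathing layers in series; stud and cavity paths in parallel between them.
R_inner = 0.019/(0.777×13.3) = 0.001839 K/W
R_stud  = 0.15/(0.123×0.15×13.3) = 0.6113 K/W
R_cav   = 0.15/(0.0456×0.85×13.3) = 0.291 K/W
1/R_core = 1/R_stud + 1/R_cav → R_core = 0.1971 K/W
R_outer = 0.014/(0.954×13.3) = 0.001103 K/W
R_total = 0.2001 K/W
Q = ΔT/R_total = 39/0.2001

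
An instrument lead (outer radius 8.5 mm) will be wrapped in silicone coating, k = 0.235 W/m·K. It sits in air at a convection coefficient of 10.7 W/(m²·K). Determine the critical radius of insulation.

For a cylinder r_cr = k/h = 0.235/10.7
r_cr = 22 mm; since the bare radius (8.5 mm) is below r_cr, adding a thin layer of insulation will *increase* heat loss.

r_cr ≈ 22 mm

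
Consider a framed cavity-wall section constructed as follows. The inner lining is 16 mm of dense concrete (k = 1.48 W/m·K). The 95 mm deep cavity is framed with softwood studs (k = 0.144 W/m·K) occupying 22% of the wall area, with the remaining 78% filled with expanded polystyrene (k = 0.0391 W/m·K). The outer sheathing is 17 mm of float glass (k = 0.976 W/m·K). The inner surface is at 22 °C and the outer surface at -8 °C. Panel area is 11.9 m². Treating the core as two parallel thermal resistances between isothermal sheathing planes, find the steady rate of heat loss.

Q ≈ 229 W

Sheathing layers in series; stud and cavity paths in parallel between them.
R_inner = 0.016/(1.48×11.9) = 9.085×10^-4 K/W
R_stud  = 0.095/(0.144×0.22×11.9) = 0.252 K/W
R_cav   = 0.095/(0.0391×0.78×11.9) = 0.2618 K/W
1/R_core = 1/R_stud + 1/R_cav → R_core = 0.1284 K/W
R_outer = 0.017/(0.976×11.9) = 0.001464 K/W
R_total = 0.1308 K/W
Q = ΔT/R_total = 30/0.1308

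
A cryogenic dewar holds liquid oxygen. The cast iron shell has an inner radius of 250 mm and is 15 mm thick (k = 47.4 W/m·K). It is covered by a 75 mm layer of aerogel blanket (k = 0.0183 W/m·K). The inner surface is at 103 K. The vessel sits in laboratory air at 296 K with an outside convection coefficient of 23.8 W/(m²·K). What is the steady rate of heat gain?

Radial (spherical) resistances in series:
R_cast iron shell = (1/0.25 − 1/0.265)/(4π×47.4) = 3.801×10^-4 K/W
R_aerogel blanket = (1/0.265 − 1/0.34)/(4π×0.0183) = 3.62 K/W
R_outer film = 1/(h·4πr_o²) = 1/(23.8×4π×0.34²) = 0.02892 K/W
R_total = 3.649 K/W
Q = ΔT/R_total = 193/3.649

Q ≈ 52.9 W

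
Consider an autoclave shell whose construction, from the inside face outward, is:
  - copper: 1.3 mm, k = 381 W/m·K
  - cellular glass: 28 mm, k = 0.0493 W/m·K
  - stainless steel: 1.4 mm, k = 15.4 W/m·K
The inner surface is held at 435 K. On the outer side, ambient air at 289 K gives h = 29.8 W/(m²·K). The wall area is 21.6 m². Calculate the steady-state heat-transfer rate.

Q ≈ 5240 W

Model the wall as resistances in series:
R_copper = L/(kA) = 0.0013/(381×21.6) = 1.58×10^-7 K/W
R_cellular glass = L/(kA) = 0.028/(0.0493×21.6) = 0.02629 K/W
R_stainless steel = L/(kA) = 0.0014/(15.4×21.6) = 4.209×10^-6 K/W
R_outer film = 1/(h_o·A) = 1/(29.8×21.6) = 0.001554 K/W
R_total = 0.02785 K/W
Q = ΔT / R_total = 146 / 0.02785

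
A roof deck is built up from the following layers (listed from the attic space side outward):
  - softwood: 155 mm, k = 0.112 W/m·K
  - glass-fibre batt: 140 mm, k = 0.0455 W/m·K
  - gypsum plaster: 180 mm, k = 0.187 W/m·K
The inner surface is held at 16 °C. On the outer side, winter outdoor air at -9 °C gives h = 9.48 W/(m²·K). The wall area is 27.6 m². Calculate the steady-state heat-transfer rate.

Model the wall as resistances in series:
R_softwood = L/(kA) = 0.155/(0.112×27.6) = 0.05014 K/W
R_glass-fibre batt = L/(kA) = 0.14/(0.0455×27.6) = 0.1115 K/W
R_gypsum plaster = L/(kA) = 0.18/(0.187×27.6) = 0.03488 K/W
R_outer film = 1/(h_o·A) = 1/(9.48×27.6) = 0.003822 K/W
R_total = 0.2003 K/W
Q = ΔT / R_total = 25 / 0.2003

Q ≈ 125 W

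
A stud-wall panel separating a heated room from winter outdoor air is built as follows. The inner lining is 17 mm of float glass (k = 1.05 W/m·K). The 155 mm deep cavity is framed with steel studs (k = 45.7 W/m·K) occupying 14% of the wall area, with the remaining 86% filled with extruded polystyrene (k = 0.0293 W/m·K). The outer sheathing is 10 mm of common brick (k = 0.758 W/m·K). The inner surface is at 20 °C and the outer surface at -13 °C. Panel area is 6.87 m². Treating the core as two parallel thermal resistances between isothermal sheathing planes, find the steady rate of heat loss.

Sheathing layers in series; stud and cavity paths in parallel between them.
R_inner = 0.017/(1.05×6.87) = 0.002357 K/W
R_stud  = 0.155/(45.7×0.14×6.87) = 0.003526 K/W
R_cav   = 0.155/(0.0293×0.86×6.87) = 0.8954 K/W
1/R_core = 1/R_stud + 1/R_cav → R_core = 0.003513 K/W
R_outer = 0.01/(0.758×6.87) = 0.00192 K/W
R_total = 0.00779 K/W
Q = ΔT/R_total = 33/0.00779

Q ≈ 4240 W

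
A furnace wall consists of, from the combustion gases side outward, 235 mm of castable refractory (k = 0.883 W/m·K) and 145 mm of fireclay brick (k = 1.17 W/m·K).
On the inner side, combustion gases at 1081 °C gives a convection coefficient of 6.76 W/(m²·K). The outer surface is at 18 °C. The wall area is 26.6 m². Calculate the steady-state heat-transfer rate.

Q ≈ 52600 W

Series thermal resistances:
R_inner film = 1/(h_i·A) = 1/(6.76×26.6) = 0.005561 K/W
R_castable refractory = L/(kA) = 0.235/(0.883×26.6) = 0.01001 K/W
R_fireclay brick = L/(kA) = 0.145/(1.17×26.6) = 0.004659 K/W
R_total = 0.02023 K/W
Q = ΔT / R_total = 1063 / 0.02023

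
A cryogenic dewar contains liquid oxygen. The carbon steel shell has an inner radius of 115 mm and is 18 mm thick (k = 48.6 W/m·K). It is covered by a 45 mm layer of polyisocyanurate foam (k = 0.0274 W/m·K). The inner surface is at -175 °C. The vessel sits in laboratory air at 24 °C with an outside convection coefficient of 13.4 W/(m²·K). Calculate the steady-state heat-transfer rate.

Radial (spherical) resistances in series:
R_carbon steel shell = (1/0.115 − 1/0.133)/(4π×48.6) = 0.001927 K/W
R_polyisocyanurate foam = (1/0.133 − 1/0.178)/(4π×0.0274) = 5.521 K/W
R_outer film = 1/(h·4πr_o²) = 1/(13.4×4π×0.178²) = 0.1874 K/W
R_total = 5.71 K/W
Q = ΔT/R_total = 199/5.71

Q ≈ 34.9 W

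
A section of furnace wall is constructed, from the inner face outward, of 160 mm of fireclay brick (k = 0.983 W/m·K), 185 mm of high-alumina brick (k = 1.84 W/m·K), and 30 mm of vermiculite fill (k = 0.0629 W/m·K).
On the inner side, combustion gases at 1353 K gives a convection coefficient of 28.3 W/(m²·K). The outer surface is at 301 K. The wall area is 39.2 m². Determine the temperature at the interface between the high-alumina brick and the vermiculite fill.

Model the wall as resistances in series:
R_inner film = 1/(h_i·A) = 1/(28.3×39.2) = 9.014×10^-4 K/W
R_fireclay brick = L/(kA) = 0.16/(0.983×39.2) = 0.004152 K/W
R_high-alumina brick = L/(kA) = 0.185/(1.84×39.2) = 0.002565 K/W
R_vermiculite fill = L/(kA) = 0.03/(0.0629×39.2) = 0.01217 K/W
R_total = 0.01979 K/W;  Q = ΔT/R_total = 1052/0.01979 = 53170 W
T_interface = T_inner − Q·ΣR(inner→interface) = 1353 − 53200×0.007619

T ≈ 948 K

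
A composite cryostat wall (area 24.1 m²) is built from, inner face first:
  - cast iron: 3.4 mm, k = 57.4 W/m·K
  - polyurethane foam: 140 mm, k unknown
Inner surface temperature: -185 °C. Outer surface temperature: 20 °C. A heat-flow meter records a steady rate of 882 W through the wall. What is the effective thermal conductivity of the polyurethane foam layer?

k ≈ 0.025 W/(m·K)

Thermal resistances in series:
R_cast iron = L/(kA) = 0.0034/(57.4×24.1) = 2.458×10^-6 K/W
Sum of known resistances R_other = 2.458×10^-6 K/W
Total R = ΔT/Q = 205/882 = 0.2324 K/W
R_polyurethane foam = R_total − R_other = 0.2324 K/W
k = L/(R·A) = 0.14/(0.2324×24.1)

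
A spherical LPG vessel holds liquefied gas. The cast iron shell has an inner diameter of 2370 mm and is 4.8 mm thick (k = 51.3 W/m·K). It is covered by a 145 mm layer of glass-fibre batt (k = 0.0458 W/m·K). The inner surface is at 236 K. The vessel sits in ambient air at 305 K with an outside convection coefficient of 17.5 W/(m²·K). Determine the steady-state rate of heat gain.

Spherical conduction: R = (1/r_in − 1/r_out)/(4πk) per layer; series-sum.
R_cast iron shell = (1/1.185 − 1/1.1898)/(4π×51.3) = 5.281×10^-6 K/W
R_glass-fibre batt = (1/1.1898 − 1/1.3348)/(4π×0.0458) = 0.1586 K/W
R_outer film = 1/(h·4πr_o²) = 1/(17.5×4π×1.3348²) = 0.002552 K/W
R_total = 0.1612 K/W
Q = ΔT/R_total = 69/0.1612

Q ≈ 428 W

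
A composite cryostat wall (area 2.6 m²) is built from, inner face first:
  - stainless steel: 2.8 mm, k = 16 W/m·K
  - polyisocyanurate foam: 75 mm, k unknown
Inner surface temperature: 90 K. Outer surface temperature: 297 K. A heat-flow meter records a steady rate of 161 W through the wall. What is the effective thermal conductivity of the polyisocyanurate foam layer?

Treating each layer as a thermal resistance in series:
R_stainless steel = L/(kA) = 0.0028/(16×2.6) = 6.731×10^-5 K/W
Sum of known resistances R_other = 6.731×10^-5 K/W
Total R = ΔT/Q = 207/161 = 1.286 K/W
R_polyisocyanurate foam = R_total − R_other = 1.286 K/W
k = L/(R·A) = 0.075/(1.286×2.6)

k ≈ 0.0224 W/(m·K)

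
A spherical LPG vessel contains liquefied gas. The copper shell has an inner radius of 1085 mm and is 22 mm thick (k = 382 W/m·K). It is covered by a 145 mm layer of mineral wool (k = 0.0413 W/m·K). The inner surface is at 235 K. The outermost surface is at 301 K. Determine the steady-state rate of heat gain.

Radial (spherical) resistances in series:
R_copper shell = (1/1.085 − 1/1.107)/(4π×382) = 3.816×10^-6 K/W
R_mineral wool = (1/1.107 − 1/1.252)/(4π×0.0413) = 0.2016 K/W
R_total = 0.2016 K/W
Q = ΔT/R_total = 66/0.2016

Q ≈ 327 W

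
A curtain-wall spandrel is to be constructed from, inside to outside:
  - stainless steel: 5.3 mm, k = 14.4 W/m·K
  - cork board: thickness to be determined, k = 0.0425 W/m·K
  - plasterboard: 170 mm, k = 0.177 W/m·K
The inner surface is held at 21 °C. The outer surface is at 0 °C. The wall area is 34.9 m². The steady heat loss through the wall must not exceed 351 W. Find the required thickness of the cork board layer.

Series thermal resistances:
R_stainless steel = L/(kA) = 0.0053/(14.4×34.9) = 1.055×10^-5 K/W
R_plasterboard = L/(kA) = 0.17/(0.177×34.9) = 0.02752 K/W
Sum of the known resistances R_other = 0.02753 K/W
Required total resistance R_tot = ΔT/Q_allow = 21/351 = 0.05983 K/W
R_cork board = R_tot − R_other = 0.0323 K/W
L = R·k·A = 0.0323×0.0425×34.9

L ≈ 47.9 mm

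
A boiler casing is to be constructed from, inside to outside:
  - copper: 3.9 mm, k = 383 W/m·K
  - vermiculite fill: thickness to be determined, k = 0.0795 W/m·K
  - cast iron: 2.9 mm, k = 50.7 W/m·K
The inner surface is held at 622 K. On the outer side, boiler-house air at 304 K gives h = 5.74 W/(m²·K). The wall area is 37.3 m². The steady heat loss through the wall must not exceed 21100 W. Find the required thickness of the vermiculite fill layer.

L ≈ 30.8 mm

Treating each layer as a thermal resistance in series:
R_copper = L/(kA) = 0.0039/(383×37.3) = 2.73×10^-7 K/W
R_cast iron = L/(kA) = 0.0029/(50.7×37.3) = 1.533×10^-6 K/W
R_outer film = 1/(h_o·A) = 1/(5.74×37.3) = 0.004671 K/W
Sum of the known resistances R_other = 0.004672 K/W
Required total resistance R_tot = ΔT/Q_allow = 318/21100 = 0.01507 K/W
R_vermiculite fill = R_tot − R_other = 0.0104 K/W
L = R·k·A = 0.0104×0.0795×37.3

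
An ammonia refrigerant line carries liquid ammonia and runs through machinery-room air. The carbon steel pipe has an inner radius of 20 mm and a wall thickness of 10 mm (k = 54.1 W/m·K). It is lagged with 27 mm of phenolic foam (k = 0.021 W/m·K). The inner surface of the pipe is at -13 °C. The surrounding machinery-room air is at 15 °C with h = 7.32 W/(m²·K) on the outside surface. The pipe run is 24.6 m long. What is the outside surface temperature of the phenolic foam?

Per-layer cylindrical resistances, series-summed:
R_carbon steel pipe wall = ln(30/20)/(2π×54.1×24.6) = 4.849×10^-5 K/W
R_phenolic foam = ln(57/30)/(2π×0.021×24.6) = 0.1977 K/W
R_outer film = 1/(h_o·2πr_oL) = 1/(7.32×2π×0.057×24.6) = 0.01551 K/W
R_total = 0.2133 K/W
Q = ΔT/R_total = 28/0.2133
Q = 131 W
T_interface = T_inner + Q·ΣR(inner→interface) = -13 + 131×0.1978

T ≈ 13 °C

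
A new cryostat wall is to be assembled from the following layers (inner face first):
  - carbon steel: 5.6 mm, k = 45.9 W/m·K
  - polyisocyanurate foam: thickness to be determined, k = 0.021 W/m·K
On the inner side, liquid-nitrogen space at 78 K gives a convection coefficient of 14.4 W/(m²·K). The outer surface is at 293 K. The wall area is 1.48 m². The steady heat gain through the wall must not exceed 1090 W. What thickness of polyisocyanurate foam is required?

Thermal resistances in series:
R_inner film = 1/(h_i·A) = 1/(14.4×1.48) = 0.04692 K/W
R_carbon steel = L/(kA) = 0.0056/(45.9×1.48) = 8.244×10^-5 K/W
Sum of the known resistances R_other = 0.047 K/W
Required total resistance R_tot = ΔT/Q_allow = 215/1090 = 0.1972 K/W
R_polyisocyanurate foam = R_tot − R_other = 0.1502 K/W
L = R·k·A = 0.1502×0.021×1.48

L ≈ 4.67 mm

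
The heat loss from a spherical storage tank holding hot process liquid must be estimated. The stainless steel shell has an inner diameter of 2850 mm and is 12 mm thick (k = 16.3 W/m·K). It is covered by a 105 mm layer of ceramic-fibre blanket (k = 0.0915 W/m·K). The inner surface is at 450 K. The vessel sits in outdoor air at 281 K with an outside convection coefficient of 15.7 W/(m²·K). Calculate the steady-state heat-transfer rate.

Each spherical layer contributes R = (1/r_i − 1/r_o)/(4πk):
R_stainless steel shell = (1/1.425 − 1/1.437)/(4π×16.3) = 2.861×10^-5 K/W
R_ceramic-fibre blanket = (1/1.437 − 1/1.542)/(4π×0.0915) = 0.04121 K/W
R_outer film = 1/(h·4πr_o²) = 1/(15.7×4π×1.542²) = 0.002132 K/W
R_total = 0.04337 K/W
Q = ΔT/R_total = 169/0.04337

Q ≈ 3900 W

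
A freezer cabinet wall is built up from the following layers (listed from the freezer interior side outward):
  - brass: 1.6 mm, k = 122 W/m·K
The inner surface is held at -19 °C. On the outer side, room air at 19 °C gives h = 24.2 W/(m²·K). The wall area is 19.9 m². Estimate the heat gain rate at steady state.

Using the resistance-network approach (series):
R_brass = L/(kA) = 0.0016/(122×19.9) = 6.59×10^-7 K/W
R_outer film = 1/(h_o·A) = 1/(24.2×19.9) = 0.002076 K/W
R_total = 0.002077 K/W
Q = ΔT / R_total = 38 / 0.002077

Q ≈ 18300 W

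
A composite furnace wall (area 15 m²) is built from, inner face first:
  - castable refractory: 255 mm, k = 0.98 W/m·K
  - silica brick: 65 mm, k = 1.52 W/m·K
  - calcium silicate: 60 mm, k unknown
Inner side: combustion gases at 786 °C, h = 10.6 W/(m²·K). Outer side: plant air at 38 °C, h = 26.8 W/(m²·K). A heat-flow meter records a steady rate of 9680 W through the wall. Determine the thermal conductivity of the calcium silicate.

Model the wall as resistances in series:
R_inner film = 1/(h_i·A) = 1/(10.6×15) = 0.006289 K/W
R_castable refractory = L/(kA) = 0.255/(0.98×15) = 0.01735 K/W
R_silica brick = L/(kA) = 0.065/(1.52×15) = 0.002851 K/W
R_outer film = 1/(h_o·A) = 1/(26.8×15) = 0.002488 K/W
Sum of known resistances R_other = 0.02897 K/W
Total R = ΔT/Q = 748/9680 = 0.07727 K/W
R_calcium silicate = R_total − R_other = 0.0483 K/W
k = L/(R·A) = 0.06/(0.0483×15)

k ≈ 0.0828 W/(m·K)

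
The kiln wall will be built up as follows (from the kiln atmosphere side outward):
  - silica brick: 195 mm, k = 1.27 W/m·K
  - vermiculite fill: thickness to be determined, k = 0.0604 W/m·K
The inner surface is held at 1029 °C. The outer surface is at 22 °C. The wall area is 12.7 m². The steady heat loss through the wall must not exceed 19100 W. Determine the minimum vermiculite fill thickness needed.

Series thermal resistances:
R_silica brick = L/(kA) = 0.195/(1.27×12.7) = 0.01209 K/W
Sum of the known resistances R_other = 0.01209 K/W
Required total resistance R_tot = ΔT/Q_allow = 1007/19100 = 0.05272 K/W
R_vermiculite fill = R_tot − R_other = 0.04063 K/W
L = R·k·A = 0.04063×0.0604×12.7

L ≈ 31.2 mm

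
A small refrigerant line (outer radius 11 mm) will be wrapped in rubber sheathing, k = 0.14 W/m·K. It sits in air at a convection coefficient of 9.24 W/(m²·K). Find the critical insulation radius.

For a cylinder r_cr = k/h = 0.14/9.24
r_cr = 15.2 mm; since the bare radius (11 mm) is below r_cr, adding a thin layer of insulation will *increase* heat loss.

r_cr ≈ 15.2 mm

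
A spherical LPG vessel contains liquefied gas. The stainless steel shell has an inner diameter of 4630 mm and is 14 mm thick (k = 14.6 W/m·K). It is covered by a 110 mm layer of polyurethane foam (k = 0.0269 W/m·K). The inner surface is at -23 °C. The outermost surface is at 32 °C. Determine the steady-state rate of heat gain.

Radial (spherical) resistances in series:
R_stainless steel shell = (1/2.315 − 1/2.329)/(4π×14.6) = 1.415×10^-5 K/W
R_polyurethane foam = (1/2.329 − 1/2.439)/(4π×0.0269) = 0.05729 K/W
R_total = 0.0573 K/W
Q = ΔT/R_total = 55/0.0573

Q ≈ 960 W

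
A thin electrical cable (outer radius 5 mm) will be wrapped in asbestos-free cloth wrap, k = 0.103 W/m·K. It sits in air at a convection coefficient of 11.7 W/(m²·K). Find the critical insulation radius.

r_cr ≈ 8.8 mm

For a cylinder r_cr = k/h = 0.103/11.7
r_cr = 8.8 mm; since the bare radius (5 mm) is below r_cr, adding a thin layer of insulation will *increase* heat loss.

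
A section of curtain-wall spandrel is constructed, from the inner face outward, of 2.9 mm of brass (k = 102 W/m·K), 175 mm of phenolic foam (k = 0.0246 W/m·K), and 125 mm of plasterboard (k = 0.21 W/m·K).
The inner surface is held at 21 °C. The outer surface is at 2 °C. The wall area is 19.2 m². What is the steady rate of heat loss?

Treating each layer as a thermal resistance in series:
R_brass = L/(kA) = 0.0029/(102×19.2) = 1.481×10^-6 K/W
R_phenolic foam = L/(kA) = 0.175/(0.0246×19.2) = 0.3705 K/W
R_plasterboard = L/(kA) = 0.125/(0.21×19.2) = 0.031 K/W
R_total = 0.4015 K/W
Q = ΔT / R_total = 19 / 0.4015

Q ≈ 47.3 W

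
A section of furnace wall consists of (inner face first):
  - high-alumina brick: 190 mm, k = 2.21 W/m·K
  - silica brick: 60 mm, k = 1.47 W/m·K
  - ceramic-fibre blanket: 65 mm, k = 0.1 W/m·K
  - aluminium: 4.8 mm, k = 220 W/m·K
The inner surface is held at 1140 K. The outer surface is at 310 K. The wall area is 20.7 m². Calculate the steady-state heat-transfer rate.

Model the wall as resistances in series:
R_high-alumina brick = L/(kA) = 0.19/(2.21×20.7) = 0.004153 K/W
R_silica brick = L/(kA) = 0.06/(1.47×20.7) = 0.001972 K/W
R_ceramic-fibre blanket = L/(kA) = 0.065/(0.1×20.7) = 0.0314 K/W
R_aluminium = L/(kA) = 0.0048/(220×20.7) = 1.054×10^-6 K/W
R_total = 0.03753 K/W
Q = ΔT / R_total = 830 / 0.03753

Q ≈ 22100 W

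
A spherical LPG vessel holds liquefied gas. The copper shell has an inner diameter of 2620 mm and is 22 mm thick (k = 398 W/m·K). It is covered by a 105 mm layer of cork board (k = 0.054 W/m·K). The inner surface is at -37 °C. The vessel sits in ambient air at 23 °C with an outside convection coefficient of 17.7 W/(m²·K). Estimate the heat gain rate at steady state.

Radial (spherical) resistances in series:
R_copper shell = (1/1.31 − 1/1.332)/(4π×398) = 2.521×10^-6 K/W
R_cork board = (1/1.332 − 1/1.437)/(4π×0.054) = 0.08084 K/W
R_outer film = 1/(h·4πr_o²) = 1/(17.7×4π×1.437²) = 0.002177 K/W
R_total = 0.08302 K/W
Q = ΔT/R_total = 60/0.08302

Q ≈ 723 W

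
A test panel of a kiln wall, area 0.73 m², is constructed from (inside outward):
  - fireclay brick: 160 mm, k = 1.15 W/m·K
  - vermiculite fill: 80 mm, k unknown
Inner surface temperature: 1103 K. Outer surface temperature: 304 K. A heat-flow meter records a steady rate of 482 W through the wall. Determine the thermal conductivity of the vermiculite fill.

Thermal resistances in series:
R_fireclay brick = L/(kA) = 0.16/(1.15×0.73) = 0.1906 K/W
Sum of known resistances R_other = 0.1906 K/W
Total R = ΔT/Q = 799/482 = 1.658 K/W
R_vermiculite fill = R_total − R_other = 1.467 K/W
k = L/(R·A) = 0.08/(1.467×0.73)

k ≈ 0.0747 W/(m·K)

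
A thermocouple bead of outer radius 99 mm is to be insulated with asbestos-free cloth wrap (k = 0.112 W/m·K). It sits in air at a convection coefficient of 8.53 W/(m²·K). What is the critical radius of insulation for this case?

r_cr ≈ 26.3 mm

For a sphere r_cr = 2k/h = 2×0.112/8.53
r_cr = 26.3 mm; since the bare radius (99 mm) is above r_cr, any added insulation will reduce heat loss.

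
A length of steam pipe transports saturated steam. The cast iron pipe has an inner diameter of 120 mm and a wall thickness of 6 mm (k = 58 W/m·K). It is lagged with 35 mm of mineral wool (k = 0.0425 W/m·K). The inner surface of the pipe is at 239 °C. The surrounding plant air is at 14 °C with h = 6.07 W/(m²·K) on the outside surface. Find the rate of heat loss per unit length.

Cylindrical conduction, so R = ln(r₂/r₁)/(2πkL) per layer, in series:
R_cast iron pipe wall = ln(66/60)/(2π×58×1) = 2.615×10^-4 K/W
R_mineral wool = ln(101/66)/(2π×0.0425×1) = 1.593 K/W
R_outer film = 1/(h_o·2πr_oL) = 1/(6.07×2π×0.101×1) = 0.2596 K/W
R_total = 1.853 K/W
Q = ΔT/R_total = 225/1.853

q′ ≈ 121 W/m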